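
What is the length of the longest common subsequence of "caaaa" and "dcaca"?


LCS of "caaaa" and "dcaca"
DP table:
           d    c    a    c    a
      0    0    0    0    0    0
  c   0    0    1    1    1    1
  a   0    0    1    2    2    2
  a   0    0    1    2    2    3
  a   0    0    1    2    2    3
  a   0    0    1    2    2    3
LCS length = dp[5][5] = 3

3


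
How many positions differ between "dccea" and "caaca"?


Comparing "dccea" and "caaca" position by position:
  Position 0: 'd' vs 'c' => DIFFER
  Position 1: 'c' vs 'a' => DIFFER
  Position 2: 'c' vs 'a' => DIFFER
  Position 3: 'e' vs 'c' => DIFFER
  Position 4: 'a' vs 'a' => same
Positions that differ: 4

4


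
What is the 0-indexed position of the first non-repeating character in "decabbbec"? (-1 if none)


Input: decabbbec
Character frequencies:
  'a': 1
  'b': 3
  'c': 2
  'd': 1
  'e': 2
Scanning left to right for freq == 1:
  Position 0 ('d'): unique! => answer = 0

0


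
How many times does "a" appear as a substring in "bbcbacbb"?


Searching for "a" in "bbcbacbb"
Scanning each position:
  Position 0: "b" => no
  Position 1: "b" => no
  Position 2: "c" => no
  Position 3: "b" => no
  Position 4: "a" => MATCH
  Position 5: "c" => no
  Position 6: "b" => no
  Position 7: "b" => no
Total occurrences: 1

1


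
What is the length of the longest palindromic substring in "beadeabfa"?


Input: "beadeabfa"
Checking substrings for palindromes:
  No multi-char palindromic substrings found
Longest palindromic substring: "b" with length 1

1


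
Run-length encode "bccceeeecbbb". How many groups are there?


Input: bccceeeecbbb
Scanning for consecutive runs:
  Group 1: 'b' x 1 (positions 0-0)
  Group 2: 'c' x 3 (positions 1-3)
  Group 3: 'e' x 4 (positions 4-7)
  Group 4: 'c' x 1 (positions 8-8)
  Group 5: 'b' x 3 (positions 9-11)
Total groups: 5

5


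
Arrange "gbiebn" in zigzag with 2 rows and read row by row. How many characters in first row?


Zigzag "gbiebn" into 2 rows:
Placing characters:
  'g' => row 0
  'b' => row 1
  'i' => row 0
  'e' => row 1
  'b' => row 0
  'n' => row 1
Rows:
  Row 0: "gib"
  Row 1: "ben"
First row length: 3

3


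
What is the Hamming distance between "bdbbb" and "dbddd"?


Comparing "bdbbb" and "dbddd" position by position:
  Position 0: 'b' vs 'd' => differ
  Position 1: 'd' vs 'b' => differ
  Position 2: 'b' vs 'd' => differ
  Position 3: 'b' vs 'd' => differ
  Position 4: 'b' vs 'd' => differ
Total differences (Hamming distance): 5

5


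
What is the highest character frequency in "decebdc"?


Input: decebdc
Character counts:
  'b': 1
  'c': 2
  'd': 2
  'e': 2
Maximum frequency: 2

2


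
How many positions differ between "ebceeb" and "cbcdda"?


Comparing "ebceeb" and "cbcdda" position by position:
  Position 0: 'e' vs 'c' => DIFFER
  Position 1: 'b' vs 'b' => same
  Position 2: 'c' vs 'c' => same
  Position 3: 'e' vs 'd' => DIFFER
  Position 4: 'e' vs 'd' => DIFFER
  Position 5: 'b' vs 'a' => DIFFER
Positions that differ: 4

4


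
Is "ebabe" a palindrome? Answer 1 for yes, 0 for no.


Input: ebabe
Reversed: ebabe
  Compare pos 0 ('e') with pos 4 ('e'): match
  Compare pos 1 ('b') with pos 3 ('b'): match
Result: palindrome

1


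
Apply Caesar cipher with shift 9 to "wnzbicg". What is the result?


Caesar cipher: shift "wnzbicg" by 9
  'w' (pos 22) + 9 = pos 5 = 'f'
  'n' (pos 13) + 9 = pos 22 = 'w'
  'z' (pos 25) + 9 = pos 8 = 'i'
  'b' (pos 1) + 9 = pos 10 = 'k'
  'i' (pos 8) + 9 = pos 17 = 'r'
  'c' (pos 2) + 9 = pos 11 = 'l'
  'g' (pos 6) + 9 = pos 15 = 'p'
Result: fwikrlp

fwikrlp


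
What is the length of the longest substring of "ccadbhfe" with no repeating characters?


Input: "ccadbhfe"
Sliding window (track last position of each char):
  Position 0 ('c'): window [0,0] length 1 -- new best
  Position 1 ('c'): repeat (last at 0), move window start to 1
  Position 1 ('c'): window [1,1] length 1
  Position 2 ('a'): window [1,2] length 2 -- new best
  Position 3 ('d'): window [1,3] length 3 -- new best
  Position 4 ('b'): window [1,4] length 4 -- new best
  Position 5 ('h'): window [1,5] length 5 -- new best
  Position 6 ('f'): window [1,6] length 6 -- new best
  Position 7 ('e'): window [1,7] length 7 -- new best
Longest substring with no repeats: "cadbhfe" with length 7

7


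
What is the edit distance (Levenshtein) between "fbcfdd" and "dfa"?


Computing edit distance: "fbcfdd" -> "dfa"
DP table:
           d    f    a
      0    1    2    3
  f   1    1    1    2
  b   2    2    2    2
  c   3    3    3    3
  f   4    4    3    4
  d   5    4    4    4
  d   6    5    5    5
Edit distance = dp[6][3] = 5

5


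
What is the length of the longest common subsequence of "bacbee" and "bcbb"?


LCS of "bacbee" and "bcbb"
DP table:
           b    c    b    b
      0    0    0    0    0
  b   0    1    1    1    1
  a   0    1    1    1    1
  c   0    1    2    2    2
  b   0    1    2    3    3
  e   0    1    2    3    3
  e   0    1    2    3    3
LCS length = dp[6][4] = 3

3


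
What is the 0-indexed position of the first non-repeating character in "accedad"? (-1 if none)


Input: accedad
Character frequencies:
  'a': 2
  'c': 2
  'd': 2
  'e': 1
Scanning left to right for freq == 1:
  Position 0 ('a'): freq=2, skip
  Position 1 ('c'): freq=2, skip
  Position 2 ('c'): freq=2, skip
  Position 3 ('e'): unique! => answer = 3

3


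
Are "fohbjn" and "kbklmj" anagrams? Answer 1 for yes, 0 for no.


Strings: "fohbjn", "kbklmj"
Sorted first:  bfhjno
Sorted second: bjkklm
Differ at position 1: 'f' vs 'j' => not anagrams

0


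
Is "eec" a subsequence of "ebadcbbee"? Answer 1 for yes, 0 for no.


Check if "eec" is a subsequence of "ebadcbbee"
Greedy scan:
  Position 0 ('e'): matches sub[0] = 'e'
  Position 1 ('b'): no match needed
  Position 2 ('a'): no match needed
  Position 3 ('d'): no match needed
  Position 4 ('c'): no match needed
  Position 5 ('b'): no match needed
  Position 6 ('b'): no match needed
  Position 7 ('e'): matches sub[1] = 'e'
  Position 8 ('e'): no match needed
Only matched 2/3 characters => not a subsequence

0


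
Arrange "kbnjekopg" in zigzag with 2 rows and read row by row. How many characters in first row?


Zigzag "kbnjekopg" into 2 rows:
Placing characters:
  'k' => row 0
  'b' => row 1
  'n' => row 0
  'j' => row 1
  'e' => row 0
  'k' => row 1
  'o' => row 0
  'p' => row 1
  'g' => row 0
Rows:
  Row 0: "kneog"
  Row 1: "bjkp"
First row length: 5

5


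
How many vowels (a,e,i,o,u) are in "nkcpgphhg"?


Input: nkcpgphhg
Checking each character:
  'n' at position 0: consonant
  'k' at position 1: consonant
  'c' at position 2: consonant
  'p' at position 3: consonant
  'g' at position 4: consonant
  'p' at position 5: consonant
  'h' at position 6: consonant
  'h' at position 7: consonant
  'g' at position 8: consonant
Total vowels: 0

0


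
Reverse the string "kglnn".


Input: kglnn
Reading characters right to left:
  Position 4: 'n'
  Position 3: 'n'
  Position 2: 'l'
  Position 1: 'g'
  Position 0: 'k'
Reversed: nnlgk

nnlgk


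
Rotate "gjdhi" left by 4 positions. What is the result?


Input: "gjdhi", rotate left by 4
First 4 characters: "gjdh"
Remaining characters: "i"
Concatenate remaining + first: "i" + "gjdh" = "igjdh"

igjdh


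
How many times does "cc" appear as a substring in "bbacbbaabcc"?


Searching for "cc" in "bbacbbaabcc"
Scanning each position:
  Position 0: "bb" => no
  Position 1: "ba" => no
  Position 2: "ac" => no
  Position 3: "cb" => no
  Position 4: "bb" => no
  Position 5: "ba" => no
  Position 6: "aa" => no
  Position 7: "ab" => no
  Position 8: "bc" => no
  Position 9: "cc" => MATCH
Total occurrences: 1

1


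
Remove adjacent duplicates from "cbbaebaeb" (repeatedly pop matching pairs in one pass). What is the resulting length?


Input: cbbaebaeb
Stack-based adjacent duplicate removal:
  Read 'c': push. Stack: c
  Read 'b': push. Stack: cb
  Read 'b': matches stack top 'b' => pop. Stack: c
  Read 'a': push. Stack: ca
  Read 'e': push. Stack: cae
  Read 'b': push. Stack: caeb
  Read 'a': push. Stack: caeba
  Read 'e': push. Stack: caebae
  Read 'b': push. Stack: caebaeb
Final stack: "caebaeb" (length 7)

7


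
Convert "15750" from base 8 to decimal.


Input: "15750" in base 8
Positional expansion:
  Digit '1' (value 1) x 8^4 = 4096
  Digit '5' (value 5) x 8^3 = 2560
  Digit '7' (value 7) x 8^2 = 448
  Digit '5' (value 5) x 8^1 = 40
  Digit '0' (value 0) x 8^0 = 0
Sum = 7144

7144


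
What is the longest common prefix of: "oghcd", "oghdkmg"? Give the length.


Words: oghcd, oghdkmg
  Position 0: all 'o' => match
  Position 1: all 'g' => match
  Position 2: all 'h' => match
  Position 3: ('c', 'd') => mismatch, stop
LCP = "ogh" (length 3)

3


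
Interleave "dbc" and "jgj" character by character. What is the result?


Interleaving "dbc" and "jgj":
  Position 0: 'd' from first, 'j' from second => "dj"
  Position 1: 'b' from first, 'g' from second => "bg"
  Position 2: 'c' from first, 'j' from second => "cj"
Result: djbgcj

djbgcj


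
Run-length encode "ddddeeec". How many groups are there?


Input: ddddeeec
Scanning for consecutive runs:
  Group 1: 'd' x 4 (positions 0-3)
  Group 2: 'e' x 3 (positions 4-6)
  Group 3: 'c' x 1 (positions 7-7)
Total groups: 3

3


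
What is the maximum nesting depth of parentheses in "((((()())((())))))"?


Input: "((((()())((())))))"
Tracking depth:
  Position 0 '(': depth becomes 1
  Position 1 '(': depth becomes 2
  Position 2 '(': depth becomes 3
  Position 3 '(': depth becomes 4
  Position 4 '(': depth becomes 5
  Position 5 ')': depth becomes 4
  Position 6 '(': depth becomes 5
  Position 7 ')': depth becomes 4
  Position 8 ')': depth becomes 3
  Position 9 '(': depth becomes 4
  Position 10 '(': depth becomes 5
  Position 11 '(': depth becomes 6
  Position 12 ')': depth becomes 5
  Position 13 ')': depth becomes 4
  Position 14 ')': depth becomes 3
  Position 15 ')': depth becomes 2
  Position 16 ')': depth becomes 1
  Position 17 ')': depth becomes 0
Maximum depth reached: 6

6


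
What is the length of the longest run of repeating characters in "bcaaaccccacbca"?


Input: "bcaaaccccacbca"
Scanning for longest run:
  Position 1 ('c'): new char, reset run to 1
  Position 2 ('a'): new char, reset run to 1
  Position 3 ('a'): continues run of 'a', length=2
  Position 4 ('a'): continues run of 'a', length=3
  Position 5 ('c'): new char, reset run to 1
  Position 6 ('c'): continues run of 'c', length=2
  Position 7 ('c'): continues run of 'c', length=3
  Position 8 ('c'): continues run of 'c', length=4
  Position 9 ('a'): new char, reset run to 1
  Position 10 ('c'): new char, reset run to 1
  Position 11 ('b'): new char, reset run to 1
  Position 12 ('c'): new char, reset run to 1
  Position 13 ('a'): new char, reset run to 1
Longest run: 'c' with length 4

4


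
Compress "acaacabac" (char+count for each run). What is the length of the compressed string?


Input: acaacabac
Runs:
  'a' x 1 => "a1"
  'c' x 1 => "c1"
  'a' x 2 => "a2"
  'c' x 1 => "c1"
  'a' x 1 => "a1"
  'b' x 1 => "b1"
  'a' x 1 => "a1"
  'c' x 1 => "c1"
Compressed: "a1c1a2c1a1b1a1c1"
Compressed length: 16

16


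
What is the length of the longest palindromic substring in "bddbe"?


Input: "bddbe"
Checking substrings for palindromes:
  [0:4] "bddb" (len 4) => palindrome
  [1:3] "dd" (len 2) => palindrome
Longest palindromic substring: "bddb" with length 4

4


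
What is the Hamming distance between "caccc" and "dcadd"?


Comparing "caccc" and "dcadd" position by position:
  Position 0: 'c' vs 'd' => differ
  Position 1: 'a' vs 'c' => differ
  Position 2: 'c' vs 'a' => differ
  Position 3: 'c' vs 'd' => differ
  Position 4: 'c' vs 'd' => differ
Total differences (Hamming distance): 5

5


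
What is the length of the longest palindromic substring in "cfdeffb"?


Input: "cfdeffb"
Checking substrings for palindromes:
  [4:6] "ff" (len 2) => palindrome
Longest palindromic substring: "ff" with length 2

2


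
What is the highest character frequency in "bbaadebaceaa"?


Input: bbaadebaceaa
Character counts:
  'a': 5
  'b': 3
  'c': 1
  'd': 1
  'e': 2
Maximum frequency: 5

5


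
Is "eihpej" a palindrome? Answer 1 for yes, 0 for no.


Input: eihpej
Reversed: jephie
  Compare pos 0 ('e') with pos 5 ('j'): MISMATCH
  Compare pos 1 ('i') with pos 4 ('e'): MISMATCH
  Compare pos 2 ('h') with pos 3 ('p'): MISMATCH
Result: not a palindrome

0


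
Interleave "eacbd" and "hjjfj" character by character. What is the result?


Interleaving "eacbd" and "hjjfj":
  Position 0: 'e' from first, 'h' from second => "eh"
  Position 1: 'a' from first, 'j' from second => "aj"
  Position 2: 'c' from first, 'j' from second => "cj"
  Position 3: 'b' from first, 'f' from second => "bf"
  Position 4: 'd' from first, 'j' from second => "dj"
Result: ehajcjbfdj

ehajcjbfdj


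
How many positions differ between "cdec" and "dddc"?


Comparing "cdec" and "dddc" position by position:
  Position 0: 'c' vs 'd' => DIFFER
  Position 1: 'd' vs 'd' => same
  Position 2: 'e' vs 'd' => DIFFER
  Position 3: 'c' vs 'c' => same
Positions that differ: 2

2


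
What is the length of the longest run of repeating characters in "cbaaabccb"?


Input: "cbaaabccb"
Scanning for longest run:
  Position 1 ('b'): new char, reset run to 1
  Position 2 ('a'): new char, reset run to 1
  Position 3 ('a'): continues run of 'a', length=2
  Position 4 ('a'): continues run of 'a', length=3
  Position 5 ('b'): new char, reset run to 1
  Position 6 ('c'): new char, reset run to 1
  Position 7 ('c'): continues run of 'c', length=2
  Position 8 ('b'): new char, reset run to 1
Longest run: 'a' with length 3

3


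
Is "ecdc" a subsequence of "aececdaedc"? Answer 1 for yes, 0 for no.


Check if "ecdc" is a subsequence of "aececdaedc"
Greedy scan:
  Position 0 ('a'): no match needed
  Position 1 ('e'): matches sub[0] = 'e'
  Position 2 ('c'): matches sub[1] = 'c'
  Position 3 ('e'): no match needed
  Position 4 ('c'): no match needed
  Position 5 ('d'): matches sub[2] = 'd'
  Position 6 ('a'): no match needed
  Position 7 ('e'): no match needed
  Position 8 ('d'): no match needed
  Position 9 ('c'): matches sub[3] = 'c'
All 4 characters matched => is a subsequence

1


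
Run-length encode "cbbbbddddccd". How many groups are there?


Input: cbbbbddddccd
Scanning for consecutive runs:
  Group 1: 'c' x 1 (positions 0-0)
  Group 2: 'b' x 4 (positions 1-4)
  Group 3: 'd' x 4 (positions 5-8)
  Group 4: 'c' x 2 (positions 9-10)
  Group 5: 'd' x 1 (positions 11-11)
Total groups: 5

5


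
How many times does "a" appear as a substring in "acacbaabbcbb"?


Searching for "a" in "acacbaabbcbb"
Scanning each position:
  Position 0: "a" => MATCH
  Position 1: "c" => no
  Position 2: "a" => MATCH
  Position 3: "c" => no
  Position 4: "b" => no
  Position 5: "a" => MATCH
  Position 6: "a" => MATCH
  Position 7: "b" => no
  Position 8: "b" => no
  Position 9: "c" => no
  Position 10: "b" => no
  Position 11: "b" => no
Total occurrences: 4

4


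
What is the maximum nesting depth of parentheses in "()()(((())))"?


Input: "()()(((())))"
Tracking depth:
  Position 0 '(': depth becomes 1
  Position 1 ')': depth becomes 0
  Position 2 '(': depth becomes 1
  Position 3 ')': depth becomes 0
  Position 4 '(': depth becomes 1
  Position 5 '(': depth becomes 2
  Position 6 '(': depth becomes 3
  Position 7 '(': depth becomes 4
  Position 8 ')': depth becomes 3
  Position 9 ')': depth becomes 2
  Position 10 ')': depth becomes 1
  Position 11 ')': depth becomes 0
Maximum depth reached: 4

4


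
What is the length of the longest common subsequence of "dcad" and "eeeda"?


LCS of "dcad" and "eeeda"
DP table:
           e    e    e    d    a
      0    0    0    0    0    0
  d   0    0    0    0    1    1
  c   0    0    0    0    1    1
  a   0    0    0    0    1    2
  d   0    0    0    0    1    2
LCS length = dp[4][5] = 2

2


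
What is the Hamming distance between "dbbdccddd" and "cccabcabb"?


Comparing "dbbdccddd" and "cccabcabb" position by position:
  Position 0: 'd' vs 'c' => differ
  Position 1: 'b' vs 'c' => differ
  Position 2: 'b' vs 'c' => differ
  Position 3: 'd' vs 'a' => differ
  Position 4: 'c' vs 'b' => differ
  Position 5: 'c' vs 'c' => same
  Position 6: 'd' vs 'a' => differ
  Position 7: 'd' vs 'b' => differ
  Position 8: 'd' vs 'b' => differ
Total differences (Hamming distance): 8

8


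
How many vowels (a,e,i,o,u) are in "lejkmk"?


Input: lejkmk
Checking each character:
  'l' at position 0: consonant
  'e' at position 1: vowel (running total: 1)
  'j' at position 2: consonant
  'k' at position 3: consonant
  'm' at position 4: consonant
  'k' at position 5: consonant
Total vowels: 1

1


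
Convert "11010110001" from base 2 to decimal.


Input: "11010110001" in base 2
Positional expansion:
  Digit '1' (value 1) x 2^10 = 1024
  Digit '1' (value 1) x 2^9 = 512
  Digit '0' (value 0) x 2^8 = 0
  Digit '1' (value 1) x 2^7 = 128
  Digit '0' (value 0) x 2^6 = 0
  Digit '1' (value 1) x 2^5 = 32
  Digit '1' (value 1) x 2^4 = 16
  Digit '0' (value 0) x 2^3 = 0
  Digit '0' (value 0) x 2^2 = 0
  Digit '0' (value 0) x 2^1 = 0
  Digit '1' (value 1) x 2^0 = 1
Sum = 1713

1713


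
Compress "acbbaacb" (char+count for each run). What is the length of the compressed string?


Input: acbbaacb
Runs:
  'a' x 1 => "a1"
  'c' x 1 => "c1"
  'b' x 2 => "b2"
  'a' x 2 => "a2"
  'c' x 1 => "c1"
  'b' x 1 => "b1"
Compressed: "a1c1b2a2c1b1"
Compressed length: 12

12


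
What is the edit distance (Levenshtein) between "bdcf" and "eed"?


Computing edit distance: "bdcf" -> "eed"
DP table:
           e    e    d
      0    1    2    3
  b   1    1    2    3
  d   2    2    2    2
  c   3    3    3    3
  f   4    4    4    4
Edit distance = dp[4][3] = 4

4


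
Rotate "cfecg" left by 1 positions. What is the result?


Input: "cfecg", rotate left by 1
First 1 characters: "c"
Remaining characters: "fecg"
Concatenate remaining + first: "fecg" + "c" = "fecgc"

fecgc


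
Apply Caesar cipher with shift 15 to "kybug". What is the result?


Caesar cipher: shift "kybug" by 15
  'k' (pos 10) + 15 = pos 25 = 'z'
  'y' (pos 24) + 15 = pos 13 = 'n'
  'b' (pos 1) + 15 = pos 16 = 'q'
  'u' (pos 20) + 15 = pos 9 = 'j'
  'g' (pos 6) + 15 = pos 21 = 'v'
Result: znqjv

znqjv


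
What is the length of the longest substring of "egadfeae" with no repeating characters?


Input: "egadfeae"
Sliding window (track last position of each char):
  Position 0 ('e'): window [0,0] length 1 -- new best
  Position 1 ('g'): window [0,1] length 2 -- new best
  Position 2 ('a'): window [0,2] length 3 -- new best
  Position 3 ('d'): window [0,3] length 4 -- new best
  Position 4 ('f'): window [0,4] length 5 -- new best
  Position 5 ('e'): repeat (last at 0), move window start to 1
  Position 5 ('e'): window [1,5] length 5
  Position 6 ('a'): repeat (last at 2), move window start to 3
  Position 6 ('a'): window [3,6] length 4
  Position 7 ('e'): repeat (last at 5), move window start to 6
  Position 7 ('e'): window [6,7] length 2
Longest substring with no repeats: "egadf" with length 5

5


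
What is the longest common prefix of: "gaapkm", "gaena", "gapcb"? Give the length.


Words: gaapkm, gaena, gapcb
  Position 0: all 'g' => match
  Position 1: all 'a' => match
  Position 2: ('a', 'e', 'p') => mismatch, stop
LCP = "ga" (length 2)

2


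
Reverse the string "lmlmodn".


Input: lmlmodn
Reading characters right to left:
  Position 6: 'n'
  Position 5: 'd'
  Position 4: 'o'
  Position 3: 'm'
  Position 2: 'l'
  Position 1: 'm'
  Position 0: 'l'
Reversed: ndomlml

ndomlml


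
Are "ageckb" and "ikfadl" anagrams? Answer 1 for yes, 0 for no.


Strings: "ageckb", "ikfadl"
Sorted first:  abcegk
Sorted second: adfikl
Differ at position 1: 'b' vs 'd' => not anagrams

0


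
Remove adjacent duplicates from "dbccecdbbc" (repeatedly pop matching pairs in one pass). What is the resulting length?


Input: dbccecdbbc
Stack-based adjacent duplicate removal:
  Read 'd': push. Stack: d
  Read 'b': push. Stack: db
  Read 'c': push. Stack: dbc
  Read 'c': matches stack top 'c' => pop. Stack: db
  Read 'e': push. Stack: dbe
  Read 'c': push. Stack: dbec
  Read 'd': push. Stack: dbecd
  Read 'b': push. Stack: dbecdb
  Read 'b': matches stack top 'b' => pop. Stack: dbecd
  Read 'c': push. Stack: dbecdc
Final stack: "dbecdc" (length 6)

6


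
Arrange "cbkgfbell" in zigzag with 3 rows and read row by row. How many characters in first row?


Zigzag "cbkgfbell" into 3 rows:
Placing characters:
  'c' => row 0
  'b' => row 1
  'k' => row 2
  'g' => row 1
  'f' => row 0
  'b' => row 1
  'e' => row 2
  'l' => row 1
  'l' => row 0
Rows:
  Row 0: "cfl"
  Row 1: "bgbl"
  Row 2: "ke"
First row length: 3

3


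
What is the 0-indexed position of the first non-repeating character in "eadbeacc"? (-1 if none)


Input: eadbeacc
Character frequencies:
  'a': 2
  'b': 1
  'c': 2
  'd': 1
  'e': 2
Scanning left to right for freq == 1:
  Position 0 ('e'): freq=2, skip
  Position 1 ('a'): freq=2, skip
  Position 2 ('d'): unique! => answer = 2

2


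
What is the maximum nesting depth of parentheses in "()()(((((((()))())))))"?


Input: "()()(((((((()))())))))"
Tracking depth:
  Position 0 '(': depth becomes 1
  Position 1 ')': depth becomes 0
  Position 2 '(': depth becomes 1
  Position 3 ')': depth becomes 0
  Position 4 '(': depth becomes 1
  Position 5 '(': depth becomes 2
  Position 6 '(': depth becomes 3
  Position 7 '(': depth becomes 4
  Position 8 '(': depth becomes 5
  Position 9 '(': depth becomes 6
  Position 10 '(': depth becomes 7
  Position 11 '(': depth becomes 8
  Position 12 ')': depth becomes 7
  Position 13 ')': depth becomes 6
  Position 14 ')': depth becomes 5
  Position 15 '(': depth becomes 6
  Position 16 ')': depth becomes 5
  Position 17 ')': depth becomes 4
  Position 18 ')': depth becomes 3
  Position 19 ')': depth becomes 2
  Position 20 ')': depth becomes 1
  Position 21 ')': depth becomes 0
Maximum depth reached: 8

8


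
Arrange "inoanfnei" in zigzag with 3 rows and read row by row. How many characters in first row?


Zigzag "inoanfnei" into 3 rows:
Placing characters:
  'i' => row 0
  'n' => row 1
  'o' => row 2
  'a' => row 1
  'n' => row 0
  'f' => row 1
  'n' => row 2
  'e' => row 1
  'i' => row 0
Rows:
  Row 0: "ini"
  Row 1: "nafe"
  Row 2: "on"
First row length: 3

3


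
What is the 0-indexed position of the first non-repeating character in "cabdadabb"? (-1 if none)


Input: cabdadabb
Character frequencies:
  'a': 3
  'b': 3
  'c': 1
  'd': 2
Scanning left to right for freq == 1:
  Position 0 ('c'): unique! => answer = 0

0


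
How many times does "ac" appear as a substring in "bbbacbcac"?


Searching for "ac" in "bbbacbcac"
Scanning each position:
  Position 0: "bb" => no
  Position 1: "bb" => no
  Position 2: "ba" => no
  Position 3: "ac" => MATCH
  Position 4: "cb" => no
  Position 5: "bc" => no
  Position 6: "ca" => no
  Position 7: "ac" => MATCH
Total occurrences: 2

2


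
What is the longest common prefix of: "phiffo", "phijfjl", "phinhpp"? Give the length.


Words: phiffo, phijfjl, phinhpp
  Position 0: all 'p' => match
  Position 1: all 'h' => match
  Position 2: all 'i' => match
  Position 3: ('f', 'j', 'n') => mismatch, stop
LCP = "phi" (length 3)

3


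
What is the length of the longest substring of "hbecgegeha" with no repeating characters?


Input: "hbecgegeha"
Sliding window (track last position of each char):
  Position 0 ('h'): window [0,0] length 1 -- new best
  Position 1 ('b'): window [0,1] length 2 -- new best
  Position 2 ('e'): window [0,2] length 3 -- new best
  Position 3 ('c'): window [0,3] length 4 -- new best
  Position 4 ('g'): window [0,4] length 5 -- new best
  Position 5 ('e'): repeat (last at 2), move window start to 3
  Position 5 ('e'): window [3,5] length 3
  Position 6 ('g'): repeat (last at 4), move window start to 5
  Position 6 ('g'): window [5,6] length 2
  Position 7 ('e'): repeat (last at 5), move window start to 6
  Position 7 ('e'): window [6,7] length 2
  Position 8 ('h'): window [6,8] length 3
  Position 9 ('a'): window [6,9] length 4
Longest substring with no repeats: "hbecg" with length 5

5


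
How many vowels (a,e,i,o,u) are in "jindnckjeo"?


Input: jindnckjeo
Checking each character:
  'j' at position 0: consonant
  'i' at position 1: vowel (running total: 1)
  'n' at position 2: consonant
  'd' at position 3: consonant
  'n' at position 4: consonant
  'c' at position 5: consonant
  'k' at position 6: consonant
  'j' at position 7: consonant
  'e' at position 8: vowel (running total: 2)
  'o' at position 9: vowel (running total: 3)
Total vowels: 3

3


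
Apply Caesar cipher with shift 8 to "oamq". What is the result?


Caesar cipher: shift "oamq" by 8
  'o' (pos 14) + 8 = pos 22 = 'w'
  'a' (pos 0) + 8 = pos 8 = 'i'
  'm' (pos 12) + 8 = pos 20 = 'u'
  'q' (pos 16) + 8 = pos 24 = 'y'
Result: wiuy

wiuy


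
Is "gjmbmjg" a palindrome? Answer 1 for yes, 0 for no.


Input: gjmbmjg
Reversed: gjmbmjg
  Compare pos 0 ('g') with pos 6 ('g'): match
  Compare pos 1 ('j') with pos 5 ('j'): match
  Compare pos 2 ('m') with pos 4 ('m'): match
Result: palindrome

1


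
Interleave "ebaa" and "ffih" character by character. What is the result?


Interleaving "ebaa" and "ffih":
  Position 0: 'e' from first, 'f' from second => "ef"
  Position 1: 'b' from first, 'f' from second => "bf"
  Position 2: 'a' from first, 'i' from second => "ai"
  Position 3: 'a' from first, 'h' from second => "ah"
Result: efbfaiah

efbfaiah


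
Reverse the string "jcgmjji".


Input: jcgmjji
Reading characters right to left:
  Position 6: 'i'
  Position 5: 'j'
  Position 4: 'j'
  Position 3: 'm'
  Position 2: 'g'
  Position 1: 'c'
  Position 0: 'j'
Reversed: ijjmgcj

ijjmgcj


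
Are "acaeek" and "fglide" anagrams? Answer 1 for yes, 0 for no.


Strings: "acaeek", "fglide"
Sorted first:  aaceek
Sorted second: defgil
Differ at position 0: 'a' vs 'd' => not anagrams

0


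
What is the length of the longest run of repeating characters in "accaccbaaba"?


Input: "accaccbaaba"
Scanning for longest run:
  Position 1 ('c'): new char, reset run to 1
  Position 2 ('c'): continues run of 'c', length=2
  Position 3 ('a'): new char, reset run to 1
  Position 4 ('c'): new char, reset run to 1
  Position 5 ('c'): continues run of 'c', length=2
  Position 6 ('b'): new char, reset run to 1
  Position 7 ('a'): new char, reset run to 1
  Position 8 ('a'): continues run of 'a', length=2
  Position 9 ('b'): new char, reset run to 1
  Position 10 ('a'): new char, reset run to 1
Longest run: 'c' with length 2

2


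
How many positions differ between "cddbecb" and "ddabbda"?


Comparing "cddbecb" and "ddabbda" position by position:
  Position 0: 'c' vs 'd' => DIFFER
  Position 1: 'd' vs 'd' => same
  Position 2: 'd' vs 'a' => DIFFER
  Position 3: 'b' vs 'b' => same
  Position 4: 'e' vs 'b' => DIFFER
  Position 5: 'c' vs 'd' => DIFFER
  Position 6: 'b' vs 'a' => DIFFER
Positions that differ: 5

5


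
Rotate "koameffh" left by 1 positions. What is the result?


Input: "koameffh", rotate left by 1
First 1 characters: "k"
Remaining characters: "oameffh"
Concatenate remaining + first: "oameffh" + "k" = "oameffhk"

oameffhk


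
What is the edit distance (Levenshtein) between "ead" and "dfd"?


Computing edit distance: "ead" -> "dfd"
DP table:
           d    f    d
      0    1    2    3
  e   1    1    2    3
  a   2    2    2    3
  d   3    2    3    2
Edit distance = dp[3][3] = 2

2


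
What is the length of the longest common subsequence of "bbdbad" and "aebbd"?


LCS of "bbdbad" and "aebbd"
DP table:
           a    e    b    b    d
      0    0    0    0    0    0
  b   0    0    0    1    1    1
  b   0    0    0    1    2    2
  d   0    0    0    1    2    3
  b   0    0    0    1    2    3
  a   0    1    1    1    2    3
  d   0    1    1    1    2    3
LCS length = dp[6][5] = 3

3


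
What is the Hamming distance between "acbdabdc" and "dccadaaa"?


Comparing "acbdabdc" and "dccadaaa" position by position:
  Position 0: 'a' vs 'd' => differ
  Position 1: 'c' vs 'c' => same
  Position 2: 'b' vs 'c' => differ
  Position 3: 'd' vs 'a' => differ
  Position 4: 'a' vs 'd' => differ
  Position 5: 'b' vs 'a' => differ
  Position 6: 'd' vs 'a' => differ
  Position 7: 'c' vs 'a' => differ
Total differences (Hamming distance): 7

7


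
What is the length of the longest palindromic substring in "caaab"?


Input: "caaab"
Checking substrings for palindromes:
  [1:4] "aaa" (len 3) => palindrome
  [1:3] "aa" (len 2) => palindrome
  [2:4] "aa" (len 2) => palindrome
Longest palindromic substring: "aaa" with length 3

3


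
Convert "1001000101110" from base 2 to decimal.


Input: "1001000101110" in base 2
Positional expansion:
  Digit '1' (value 1) x 2^12 = 4096
  Digit '0' (value 0) x 2^11 = 0
  Digit '0' (value 0) x 2^10 = 0
  Digit '1' (value 1) x 2^9 = 512
  Digit '0' (value 0) x 2^8 = 0
  Digit '0' (value 0) x 2^7 = 0
  Digit '0' (value 0) x 2^6 = 0
  Digit '1' (value 1) x 2^5 = 32
  Digit '0' (value 0) x 2^4 = 0
  Digit '1' (value 1) x 2^3 = 8
  Digit '1' (value 1) x 2^2 = 4
  Digit '1' (value 1) x 2^1 = 2
  Digit '0' (value 0) x 2^0 = 0
Sum = 4654

4654


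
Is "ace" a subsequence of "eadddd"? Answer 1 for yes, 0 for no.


Check if "ace" is a subsequence of "eadddd"
Greedy scan:
  Position 0 ('e'): no match needed
  Position 1 ('a'): matches sub[0] = 'a'
  Position 2 ('d'): no match needed
  Position 3 ('d'): no match needed
  Position 4 ('d'): no match needed
  Position 5 ('d'): no match needed
Only matched 1/3 characters => not a subsequence

0


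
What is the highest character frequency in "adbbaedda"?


Input: adbbaedda
Character counts:
  'a': 3
  'b': 2
  'd': 3
  'e': 1
Maximum frequency: 3

3


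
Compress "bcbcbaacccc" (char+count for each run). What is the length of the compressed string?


Input: bcbcbaacccc
Runs:
  'b' x 1 => "b1"
  'c' x 1 => "c1"
  'b' x 1 => "b1"
  'c' x 1 => "c1"
  'b' x 1 => "b1"
  'a' x 2 => "a2"
  'c' x 4 => "c4"
Compressed: "b1c1b1c1b1a2c4"
Compressed length: 14

14


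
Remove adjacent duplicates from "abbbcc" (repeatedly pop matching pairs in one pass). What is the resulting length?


Input: abbbcc
Stack-based adjacent duplicate removal:
  Read 'a': push. Stack: a
  Read 'b': push. Stack: ab
  Read 'b': matches stack top 'b' => pop. Stack: a
  Read 'b': push. Stack: ab
  Read 'c': push. Stack: abc
  Read 'c': matches stack top 'c' => pop. Stack: ab
Final stack: "ab" (length 2)

2


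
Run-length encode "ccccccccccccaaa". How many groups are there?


Input: ccccccccccccaaa
Scanning for consecutive runs:
  Group 1: 'c' x 12 (positions 0-11)
  Group 2: 'a' x 3 (positions 12-14)
Total groups: 2

2


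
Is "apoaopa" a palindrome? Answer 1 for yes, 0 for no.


Input: apoaopa
Reversed: apoaopa
  Compare pos 0 ('a') with pos 6 ('a'): match
  Compare pos 1 ('p') with pos 5 ('p'): match
  Compare pos 2 ('o') with pos 4 ('o'): match
Result: palindrome

1


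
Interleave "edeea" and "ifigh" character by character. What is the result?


Interleaving "edeea" and "ifigh":
  Position 0: 'e' from first, 'i' from second => "ei"
  Position 1: 'd' from first, 'f' from second => "df"
  Position 2: 'e' from first, 'i' from second => "ei"
  Position 3: 'e' from first, 'g' from second => "eg"
  Position 4: 'a' from first, 'h' from second => "ah"
Result: eidfeiegah

eidfeiegah


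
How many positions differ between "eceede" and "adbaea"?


Comparing "eceede" and "adbaea" position by position:
  Position 0: 'e' vs 'a' => DIFFER
  Position 1: 'c' vs 'd' => DIFFER
  Position 2: 'e' vs 'b' => DIFFER
  Position 3: 'e' vs 'a' => DIFFER
  Position 4: 'd' vs 'e' => DIFFER
  Position 5: 'e' vs 'a' => DIFFER
Positions that differ: 6

6


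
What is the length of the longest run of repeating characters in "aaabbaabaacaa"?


Input: "aaabbaabaacaa"
Scanning for longest run:
  Position 1 ('a'): continues run of 'a', length=2
  Position 2 ('a'): continues run of 'a', length=3
  Position 3 ('b'): new char, reset run to 1
  Position 4 ('b'): continues run of 'b', length=2
  Position 5 ('a'): new char, reset run to 1
  Position 6 ('a'): continues run of 'a', length=2
  Position 7 ('b'): new char, reset run to 1
  Position 8 ('a'): new char, reset run to 1
  Position 9 ('a'): continues run of 'a', length=2
  Position 10 ('c'): new char, reset run to 1
  Position 11 ('a'): new char, reset run to 1
  Position 12 ('a'): continues run of 'a', length=2
Longest run: 'a' with length 3

3


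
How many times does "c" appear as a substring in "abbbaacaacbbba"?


Searching for "c" in "abbbaacaacbbba"
Scanning each position:
  Position 0: "a" => no
  Position 1: "b" => no
  Position 2: "b" => no
  Position 3: "b" => no
  Position 4: "a" => no
  Position 5: "a" => no
  Position 6: "c" => MATCH
  Position 7: "a" => no
  Position 8: "a" => no
  Position 9: "c" => MATCH
  Position 10: "b" => no
  Position 11: "b" => no
  Position 12: "b" => no
  Position 13: "a" => no
Total occurrences: 2

2


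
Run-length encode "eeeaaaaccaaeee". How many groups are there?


Input: eeeaaaaccaaeee
Scanning for consecutive runs:
  Group 1: 'e' x 3 (positions 0-2)
  Group 2: 'a' x 4 (positions 3-6)
  Group 3: 'c' x 2 (positions 7-8)
  Group 4: 'a' x 2 (positions 9-10)
  Group 5: 'e' x 3 (positions 11-13)
Total groups: 5

5


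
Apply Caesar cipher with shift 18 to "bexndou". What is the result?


Caesar cipher: shift "bexndou" by 18
  'b' (pos 1) + 18 = pos 19 = 't'
  'e' (pos 4) + 18 = pos 22 = 'w'
  'x' (pos 23) + 18 = pos 15 = 'p'
  'n' (pos 13) + 18 = pos 5 = 'f'
  'd' (pos 3) + 18 = pos 21 = 'v'
  'o' (pos 14) + 18 = pos 6 = 'g'
  'u' (pos 20) + 18 = pos 12 = 'm'
Result: twpfvgm

twpfvgm


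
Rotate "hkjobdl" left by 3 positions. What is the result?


Input: "hkjobdl", rotate left by 3
First 3 characters: "hkj"
Remaining characters: "obdl"
Concatenate remaining + first: "obdl" + "hkj" = "obdlhkj"

obdlhkj


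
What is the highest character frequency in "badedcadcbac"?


Input: badedcadcbac
Character counts:
  'a': 3
  'b': 2
  'c': 3
  'd': 3
  'e': 1
Maximum frequency: 3

3


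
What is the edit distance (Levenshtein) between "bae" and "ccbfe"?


Computing edit distance: "bae" -> "ccbfe"
DP table:
           c    c    b    f    e
      0    1    2    3    4    5
  b   1    1    2    2    3    4
  a   2    2    2    3    3    4
  e   3    3    3    3    4    3
Edit distance = dp[3][5] = 3

3


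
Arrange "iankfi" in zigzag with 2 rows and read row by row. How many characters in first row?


Zigzag "iankfi" into 2 rows:
Placing characters:
  'i' => row 0
  'a' => row 1
  'n' => row 0
  'k' => row 1
  'f' => row 0
  'i' => row 1
Rows:
  Row 0: "inf"
  Row 1: "aki"
First row length: 3

3


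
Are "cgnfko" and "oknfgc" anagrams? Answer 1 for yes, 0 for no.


Strings: "cgnfko", "oknfgc"
Sorted first:  cfgkno
Sorted second: cfgkno
Sorted forms match => anagrams

1


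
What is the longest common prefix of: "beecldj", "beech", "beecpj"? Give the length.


Words: beecldj, beech, beecpj
  Position 0: all 'b' => match
  Position 1: all 'e' => match
  Position 2: all 'e' => match
  Position 3: all 'c' => match
  Position 4: ('l', 'h', 'p') => mismatch, stop
LCP = "beec" (length 4)

4


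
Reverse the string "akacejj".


Input: akacejj
Reading characters right to left:
  Position 6: 'j'
  Position 5: 'j'
  Position 4: 'e'
  Position 3: 'c'
  Position 2: 'a'
  Position 1: 'k'
  Position 0: 'a'
Reversed: jjecaka

jjecaka


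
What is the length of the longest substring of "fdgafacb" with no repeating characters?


Input: "fdgafacb"
Sliding window (track last position of each char):
  Position 0 ('f'): window [0,0] length 1 -- new best
  Position 1 ('d'): window [0,1] length 2 -- new best
  Position 2 ('g'): window [0,2] length 3 -- new best
  Position 3 ('a'): window [0,3] length 4 -- new best
  Position 4 ('f'): repeat (last at 0), move window start to 1
  Position 4 ('f'): window [1,4] length 4
  Position 5 ('a'): repeat (last at 3), move window start to 4
  Position 5 ('a'): window [4,5] length 2
  Position 6 ('c'): window [4,6] length 3
  Position 7 ('b'): window [4,7] length 4
Longest substring with no repeats: "fdga" with length 4

4


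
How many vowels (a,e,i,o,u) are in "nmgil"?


Input: nmgil
Checking each character:
  'n' at position 0: consonant
  'm' at position 1: consonant
  'g' at position 2: consonant
  'i' at position 3: vowel (running total: 1)
  'l' at position 4: consonant
Total vowels: 1

1


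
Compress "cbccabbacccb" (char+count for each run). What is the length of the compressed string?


Input: cbccabbacccb
Runs:
  'c' x 1 => "c1"
  'b' x 1 => "b1"
  'c' x 2 => "c2"
  'a' x 1 => "a1"
  'b' x 2 => "b2"
  'a' x 1 => "a1"
  'c' x 3 => "c3"
  'b' x 1 => "b1"
Compressed: "c1b1c2a1b2a1c3b1"
Compressed length: 16

16


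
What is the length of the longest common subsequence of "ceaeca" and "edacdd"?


LCS of "ceaeca" and "edacdd"
DP table:
           e    d    a    c    d    d
      0    0    0    0    0    0    0
  c   0    0    0    0    1    1    1
  e   0    1    1    1    1    1    1
  a   0    1    1    2    2    2    2
  e   0    1    1    2    2    2    2
  c   0    1    1    2    3    3    3
  a   0    1    1    2    3    3    3
LCS length = dp[6][6] = 3

3


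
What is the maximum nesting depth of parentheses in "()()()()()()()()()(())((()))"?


Input: "()()()()()()()()()(())((()))"
Tracking depth:
  Position 0 '(': depth becomes 1
  Position 1 ')': depth becomes 0
  Position 2 '(': depth becomes 1
  Position 3 ')': depth becomes 0
  Position 4 '(': depth becomes 1
  Position 5 ')': depth becomes 0
  Position 6 '(': depth becomes 1
  Position 7 ')': depth becomes 0
  Position 8 '(': depth becomes 1
  Position 9 ')': depth becomes 0
  Position 10 '(': depth becomes 1
  Position 11 ')': depth becomes 0
  Position 12 '(': depth becomes 1
  Position 13 ')': depth becomes 0
  Position 14 '(': depth becomes 1
  Position 15 ')': depth becomes 0
  Position 16 '(': depth becomes 1
  Position 17 ')': depth becomes 0
  Position 18 '(': depth becomes 1
  Position 19 '(': depth becomes 2
  Position 20 ')': depth becomes 1
  Position 21 ')': depth becomes 0
  Position 22 '(': depth becomes 1
  Position 23 '(': depth becomes 2
  Position 24 '(': depth becomes 3
  Position 25 ')': depth becomes 2
  Position 26 ')': depth becomes 1
  Position 27 ')': depth becomes 0
Maximum depth reached: 3

3


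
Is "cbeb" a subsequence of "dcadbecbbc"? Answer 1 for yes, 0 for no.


Check if "cbeb" is a subsequence of "dcadbecbbc"
Greedy scan:
  Position 0 ('d'): no match needed
  Position 1 ('c'): matches sub[0] = 'c'
  Position 2 ('a'): no match needed
  Position 3 ('d'): no match needed
  Position 4 ('b'): matches sub[1] = 'b'
  Position 5 ('e'): matches sub[2] = 'e'
  Position 6 ('c'): no match needed
  Position 7 ('b'): matches sub[3] = 'b'
  Position 8 ('b'): no match needed
  Position 9 ('c'): no match needed
All 4 characters matched => is a subsequence

1


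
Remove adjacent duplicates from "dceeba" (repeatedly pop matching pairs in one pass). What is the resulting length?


Input: dceeba
Stack-based adjacent duplicate removal:
  Read 'd': push. Stack: d
  Read 'c': push. Stack: dc
  Read 'e': push. Stack: dce
  Read 'e': matches stack top 'e' => pop. Stack: dc
  Read 'b': push. Stack: dcb
  Read 'a': push. Stack: dcba
Final stack: "dcba" (length 4)

4


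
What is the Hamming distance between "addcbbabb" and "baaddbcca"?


Comparing "addcbbabb" and "baaddbcca" position by position:
  Position 0: 'a' vs 'b' => differ
  Position 1: 'd' vs 'a' => differ
  Position 2: 'd' vs 'a' => differ
  Position 3: 'c' vs 'd' => differ
  Position 4: 'b' vs 'd' => differ
  Position 5: 'b' vs 'b' => same
  Position 6: 'a' vs 'c' => differ
  Position 7: 'b' vs 'c' => differ
  Position 8: 'b' vs 'a' => differ
Total differences (Hamming distance): 8

8
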